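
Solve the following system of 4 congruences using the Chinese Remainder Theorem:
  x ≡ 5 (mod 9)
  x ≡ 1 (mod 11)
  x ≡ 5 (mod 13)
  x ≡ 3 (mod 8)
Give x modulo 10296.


Product of moduli M = 9 · 11 · 13 · 8 = 10296.
Merge one congruence at a time:
  Start: x ≡ 5 (mod 9).
  Combine with x ≡ 1 (mod 11); new modulus lcm = 99.
    Write x = 5 + 9·t and substitute into x ≡ 1 (mod 11): 9·t ≡ 1 − 5 = -4 (mod 11).
    Reduce coefficients mod 11: 9·t ≡ 7 (mod 11).
    The inverse of 9 mod 11 is 5 (since 9·5 = 45 = 4·11 + 1), so t ≡ 5·7 = 35 ≡ 2 (mod 11).
    Then x = 5 + 9·2 = 23, valid modulo lcm(9, 11) = 99: x ≡ 23 (mod 99).
  Combine with x ≡ 5 (mod 13); new modulus lcm = 1287.
    Write x = 23 + 99·t and substitute into x ≡ 5 (mod 13): 99·t ≡ 5 − 23 = -18 (mod 13).
    Reduce coefficients mod 13: 8·t ≡ 8 (mod 13).
    The inverse of 8 mod 13 is 5 (since 8·5 = 40 = 3·13 + 1), so t ≡ 5·8 = 40 ≡ 1 (mod 13).
    Then x = 23 + 99·1 = 122, valid modulo lcm(99, 13) = 1287: x ≡ 122 (mod 1287).
  Combine with x ≡ 3 (mod 8); new modulus lcm = 10296.
    Write x = 122 + 1287·t and substitute into x ≡ 3 (mod 8): 1287·t ≡ 3 − 122 = -119 (mod 8).
    Reduce coefficients mod 8: 7·t ≡ 1 (mod 8).
    The inverse of 7 mod 8 is 7 (since 7·7 = 49 = 6·8 + 1), so t ≡ 7·1 = 7 ≡ 7 (mod 8).
    Then x = 122 + 1287·7 = 9131, valid modulo lcm(1287, 8) = 10296: x ≡ 9131 (mod 10296).
Verify against each original: 9131 mod 9 = 5, 9131 mod 11 = 1, 9131 mod 13 = 5, 9131 mod 8 = 3.

x ≡ 9131 (mod 10296).


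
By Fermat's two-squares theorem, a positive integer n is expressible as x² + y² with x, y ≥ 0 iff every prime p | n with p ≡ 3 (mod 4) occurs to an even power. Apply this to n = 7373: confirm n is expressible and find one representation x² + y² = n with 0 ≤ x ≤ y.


Step 1: Factor n = 7373 = 73 · 101.
Step 2: Check the mod-4 condition on each prime factor: 73 ≡ 1 (mod 4), exponent 1; 101 ≡ 1 (mod 4), exponent 1.
All primes ≡ 3 (mod 4) appear to even exponent (or don't appear), so by the two-squares theorem n IS expressible as a sum of two squares.
Step 3: Build a representation. Here n = 73 · 101 is a product of primes ≡ 1 (mod 4). Each prime p ≡ 1 (mod 4) is itself a sum of two squares; find a² by testing p − a² for a perfect square:
  73: 73 − 1² = 72, 73 − 2² = 69, 73 − 3² = 64 = 8² ⇒ 73 = 3² + 8².
  101: 101 − 1² = 100 = 10² ⇒ 101 = 1² + 10².
  Combine using the Brahmagupta–Fibonacci identity (a² + b²)(c² + d²) = (ac − bd)² + (ad + bc)² = (ac + bd)² + (ad − bc)²:
  73 · 101 = 7373: from (3² + 8²)(1² + 10²), take (3·1 − 8·10, 3·10 + 8·1) = (3 − 80, 30 + 8) = (-77, 38); dropping signs (only squares matter) gives (77, 38); check 77² + 38² = 5929 + 1444 = 7373 ✓.
Step 4: Order so x ≤ y and verify: 38² + 77² = 1444 + 5929 = 7373 = n. ✓

n = 7373 = 38² + 77² (one valid representation with x ≤ y).


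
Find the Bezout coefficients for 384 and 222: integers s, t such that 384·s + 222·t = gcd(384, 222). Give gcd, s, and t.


Euclidean algorithm on (384, 222) — divide until remainder is 0:
  384 = 1 · 222 + 162
  222 = 1 · 162 + 60
  162 = 2 · 60 + 42
  60 = 1 · 42 + 18
  42 = 2 · 18 + 6
  18 = 3 · 6 + 0
gcd(384, 222) = 6.
Track Bezout coefficients alongside the remainders: start with r₀ = 384 = a·1 + b·0 (s = 1, t = 0) and r₁ = 222 = a·0 + b·1 (s = 0, t = 1); each new remainder r_{k+1} = r_{k-1} − q_k·r_k inherits s_{k+1} = s_{k-1} − q_k·s_k, t_{k+1} = t_{k-1} − q_k·t_k, so r_k = a·s_k + b·t_k at every step:
  q = 1: r = 162, s = 1 − 1·0 = 1, t = 0 − 1·1 = -1  (check: 384·1 + 222·(-1) = 162)
  q = 1: r = 60, s = 0 − 1·1 = -1, t = 1 − 1·(-1) = 2  (check: 384·(-1) + 222·2 = 60)
  q = 2: r = 42, s = 1 − 2·(-1) = 3, t = -1 − 2·2 = -5  (check: 384·3 + 222·(-5) = 42)
  q = 1: r = 18, s = -1 − 1·3 = -4, t = 2 − 1·(-5) = 7  (check: 384·(-4) + 222·7 = 18)
  q = 2: r = 6, s = 3 − 2·(-4) = 11, t = -5 − 2·7 = -19  (check: 384·11 + 222·(-19) = 6)
The row with r = 6 (the gcd) gives the Bezout coefficients s = 11, t = -19.
Result: 384 · (11) + 222 · (-19) = 6.

gcd(384, 222) = 6; s = 11, t = -19 (check: 384·11 + 222·(-19) = 6).


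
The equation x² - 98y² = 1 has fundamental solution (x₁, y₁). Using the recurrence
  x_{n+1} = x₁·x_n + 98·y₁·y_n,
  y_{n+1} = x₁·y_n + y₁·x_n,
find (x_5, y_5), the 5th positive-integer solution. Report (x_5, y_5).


Step 1: Find the fundamental solution (x₁, y₁) of x² - 98y² = 1.
  Expand √98 as a continued fraction. a₀ = ⌊√98⌋ = 9; iterate m_{k+1} = d_k·a_k − m_k, d_{k+1} = (98 − m_{k+1}²)/d_k, a_{k+1} = ⌊(a₀ + m_{k+1})/d_{k+1}⌋ (starting m₀ = 0, d₀ = 1), with convergents p_k = a_k·p_{k-1} + p_{k-2}, q_k = a_k·q_{k-1} + q_{k-2} (p₋₁ = 1, q₋₁ = 0):
  k = 0: a₀ = 9; p₀/q₀ = 9/1; p₀² − 98·q₀² = 81 − 98 = -17.
  k = 1: m = 9, d = 17, a = ⌊(9 + 9)/17⌋ = 1; p/q = (1·9 + 1)/(1·1 + 0) = 10/1; p² − 98·q² = 100 − 98 = 2.
  k = 2: m = 8, d = 2, a = ⌊(9 + 8)/2⌋ = 8; p/q = (8·10 + 9)/(8·1 + 1) = 89/9; p² − 98·q² = 7921 − 7938 = -17.
  k = 3: m = 8, d = 17, a = ⌊(9 + 8)/17⌋ = 1; p/q = (1·89 + 10)/(1·9 + 1) = 99/10; p² − 98·q² = 9801 − 9800 = 1.
  The first convergent with p² − 98·q² = 1 gives the fundamental solution (x₁, y₁) = (99, 10).
Step 2: Apply the recurrence (x_{n+1}, y_{n+1}) = (x₁x_n + 98y₁y_n, x₁y_n + y₁x_n) repeatedly.
  From (x_1, y_1) = (99, 10): x_2 = 99·99 + 98·10·10 = 19601; y_2 = 99·10 + 10·99 = 1980.
  From (x_2, y_2) = (19601, 1980): x_3 = 99·19601 + 98·10·1980 = 3880899; y_3 = 99·1980 + 10·19601 = 392030.
  From (x_3, y_3) = (3880899, 392030): x_4 = 99·3880899 + 98·10·392030 = 768398401; y_4 = 99·392030 + 10·3880899 = 77619960.
  From (x_4, y_4) = (768398401, 77619960): x_5 = 99·768398401 + 98·10·77619960 = 152139002499; y_5 = 99·77619960 + 10·768398401 = 15368360050.
Step 3: Verify x_5² - 98·y_5² = 23146276081390728245001 - 23146276081390728245000 = 1 (should be 1). ✓

(x_1, y_1) = (99, 10); (x_5, y_5) = (152139002499, 15368360050).


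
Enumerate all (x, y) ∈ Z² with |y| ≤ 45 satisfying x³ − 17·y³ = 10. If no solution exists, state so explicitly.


The equation is x³ - 17y³ = 10. For fixed y, x³ = 17·y³ + 10, so a solution requires the RHS to be a perfect cube.
Strategy: iterate y from -45 to 45, compute RHS = 17·y³ + 10, and check whether it is a (positive or negative) perfect cube.
Check small values of y:
  y = 0: RHS = 10 is not a perfect cube.
  y = 1: RHS = 27 = (3)³ ⇒ x = 3 works.
  y = -1: RHS = -7 is not a perfect cube.
  y = 2: RHS = 146 is not a perfect cube.
  y = -2: RHS = -126 is not a perfect cube.
  y = 3: RHS = 469 is not a perfect cube.
  y = -3: RHS = -449 is not a perfect cube.
Continuing the search up to |y| = 45 finds no further solutions beyond those listed.
Collected solutions: (3, 1).

Solutions (with |y| ≤ 45): (3, 1).


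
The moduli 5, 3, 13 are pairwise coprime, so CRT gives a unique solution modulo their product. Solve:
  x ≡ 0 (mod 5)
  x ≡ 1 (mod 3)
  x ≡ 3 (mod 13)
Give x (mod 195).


Moduli 5, 3, 13 are pairwise coprime; by CRT there is a unique solution modulo M = 5 · 3 · 13 = 195.
Solve pairwise, accumulating the modulus:
  Start with x ≡ 0 (mod 5).
  Combine with x ≡ 1 (mod 3): since gcd(5, 3) = 1, we get a unique residue mod 15.
    Write x = 0 + 5·t and substitute into x ≡ 1 (mod 3): 5·t ≡ 1 − 0 = 1 (mod 3).
    Reduce coefficients mod 3: 2·t ≡ 1 (mod 3).
    The inverse of 2 mod 3 is 2 (since 2·2 = 4 = 1·3 + 1), so t ≡ 2·1 = 2 ≡ 2 (mod 3).
    Then x = 0 + 5·2 = 10, valid modulo lcm(5, 3) = 15: x ≡ 10 (mod 15).
  Combine with x ≡ 3 (mod 13): since gcd(15, 13) = 1, we get a unique residue mod 195.
    Write x = 10 + 15·t and substitute into x ≡ 3 (mod 13): 15·t ≡ 3 − 10 = -7 (mod 13).
    Reduce coefficients mod 13: 2·t ≡ 6 (mod 13).
    The inverse of 2 mod 13 is 7 (since 2·7 = 14 = 1·13 + 1), so t ≡ 7·6 = 42 ≡ 3 (mod 13).
    Then x = 10 + 15·3 = 55, valid modulo lcm(15, 13) = 195: x ≡ 55 (mod 195).
Verify: 55 mod 5 = 0 ✓, 55 mod 3 = 1 ✓, 55 mod 13 = 3 ✓.

x ≡ 55 (mod 195).


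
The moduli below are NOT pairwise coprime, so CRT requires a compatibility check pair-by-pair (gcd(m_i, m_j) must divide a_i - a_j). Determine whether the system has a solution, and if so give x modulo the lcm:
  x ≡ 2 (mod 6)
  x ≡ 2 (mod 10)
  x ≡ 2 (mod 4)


Moduli 6, 10, 4 are not pairwise coprime, so CRT works modulo lcm(m_i) when all pairwise compatibility conditions hold.
Pairwise compatibility: gcd(m_i, m_j) must divide a_i - a_j for every pair.
Merge one congruence at a time:
  Start: x ≡ 2 (mod 6).
  Combine with x ≡ 2 (mod 10): gcd(6, 10) = 2; 2 - 2 = 0, which IS divisible by 2, so compatible.
    Write x = 2 + 6·t and substitute into x ≡ 2 (mod 10): 6·t ≡ 2 − 2 = 0 (mod 10).
    Divide the congruence (and modulus) by g = 2: 3·t ≡ 0 (mod 5).
    The inverse of 3 mod 5 is 2 (since 3·2 = 6 = 1·5 + 1), so t ≡ 2·0 = 0 ≡ 0 (mod 5).
    Then x = 2 + 6·0 = 2, valid modulo lcm(6, 10) = 30: x ≡ 2 (mod 30).
  Combine with x ≡ 2 (mod 4): gcd(30, 4) = 2; 2 - 2 = 0, which IS divisible by 2, so compatible.
    Write x = 2 + 30·t and substitute into x ≡ 2 (mod 4): 30·t ≡ 2 − 2 = 0 (mod 4).
    Divide the congruence (and modulus) by g = 2: 15·t ≡ 0 (mod 2).
    Reduce coefficients mod 2: 1·t ≡ 0 (mod 2).
    So t ≡ 0 (mod 2).
    Then x = 2 + 30·0 = 2, valid modulo lcm(30, 4) = 60: x ≡ 2 (mod 60).
Verify: 2 mod 6 = 2, 2 mod 10 = 2, 2 mod 4 = 2.

x ≡ 2 (mod 60).


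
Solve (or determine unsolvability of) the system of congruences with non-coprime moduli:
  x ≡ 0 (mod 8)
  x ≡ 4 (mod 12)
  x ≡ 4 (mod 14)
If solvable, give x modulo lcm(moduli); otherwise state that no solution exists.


Moduli 8, 12, 14 are not pairwise coprime, so CRT works modulo lcm(m_i) when all pairwise compatibility conditions hold.
Pairwise compatibility: gcd(m_i, m_j) must divide a_i - a_j for every pair.
Merge one congruence at a time:
  Start: x ≡ 0 (mod 8).
  Combine with x ≡ 4 (mod 12): gcd(8, 12) = 4; 4 - 0 = 4, which IS divisible by 4, so compatible.
    Write x = 0 + 8·t and substitute into x ≡ 4 (mod 12): 8·t ≡ 4 − 0 = 4 (mod 12).
    Divide the congruence (and modulus) by g = 4: 2·t ≡ 1 (mod 3).
    The inverse of 2 mod 3 is 2 (since 2·2 = 4 = 1·3 + 1), so t ≡ 2·1 = 2 ≡ 2 (mod 3).
    Then x = 0 + 8·2 = 16, valid modulo lcm(8, 12) = 24: x ≡ 16 (mod 24).
  Combine with x ≡ 4 (mod 14): gcd(24, 14) = 2; 4 - 16 = -12, which IS divisible by 2, so compatible.
    Write x = 16 + 24·t and substitute into x ≡ 4 (mod 14): 24·t ≡ 4 − 16 = -12 (mod 14).
    Divide the congruence (and modulus) by g = 2: 12·t ≡ -6 (mod 7).
    Reduce coefficients mod 7: 5·t ≡ 1 (mod 7).
    The inverse of 5 mod 7 is 3 (since 5·3 = 15 = 2·7 + 1), so t ≡ 3·1 = 3 ≡ 3 (mod 7).
    Then x = 16 + 24·3 = 88, valid modulo lcm(24, 14) = 168: x ≡ 88 (mod 168).
Verify: 88 mod 8 = 0, 88 mod 12 = 4, 88 mod 14 = 4.

x ≡ 88 (mod 168).


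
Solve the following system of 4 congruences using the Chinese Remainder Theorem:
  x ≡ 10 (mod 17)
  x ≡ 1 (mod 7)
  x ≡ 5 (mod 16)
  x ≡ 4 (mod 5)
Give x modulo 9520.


Product of moduli M = 17 · 7 · 16 · 5 = 9520.
Merge one congruence at a time:
  Start: x ≡ 10 (mod 17).
  Combine with x ≡ 1 (mod 7); new modulus lcm = 119.
    Write x = 10 + 17·t and substitute into x ≡ 1 (mod 7): 17·t ≡ 1 − 10 = -9 (mod 7).
    Reduce coefficients mod 7: 3·t ≡ 5 (mod 7).
    The inverse of 3 mod 7 is 5 (since 3·5 = 15 = 2·7 + 1), so t ≡ 5·5 = 25 ≡ 4 (mod 7).
    Then x = 10 + 17·4 = 78, valid modulo lcm(17, 7) = 119: x ≡ 78 (mod 119).
  Combine with x ≡ 5 (mod 16); new modulus lcm = 1904.
    Write x = 78 + 119·t and substitute into x ≡ 5 (mod 16): 119·t ≡ 5 − 78 = -73 (mod 16).
    Reduce coefficients mod 16: 7·t ≡ 7 (mod 16).
    The inverse of 7 mod 16 is 7 (since 7·7 = 49 = 3·16 + 1), so t ≡ 7·7 = 49 ≡ 1 (mod 16).
    Then x = 78 + 119·1 = 197, valid modulo lcm(119, 16) = 1904: x ≡ 197 (mod 1904).
  Combine with x ≡ 4 (mod 5); new modulus lcm = 9520.
    Write x = 197 + 1904·t and substitute into x ≡ 4 (mod 5): 1904·t ≡ 4 − 197 = -193 (mod 5).
    Reduce coefficients mod 5: 4·t ≡ 2 (mod 5).
    The inverse of 4 mod 5 is 4 (since 4·4 = 16 = 3·5 + 1), so t ≡ 4·2 = 8 ≡ 3 (mod 5).
    Then x = 197 + 1904·3 = 5909, valid modulo lcm(1904, 5) = 9520: x ≡ 5909 (mod 9520).
Verify against each original: 5909 mod 17 = 10, 5909 mod 7 = 1, 5909 mod 16 = 5, 5909 mod 5 = 4.

x ≡ 5909 (mod 9520).


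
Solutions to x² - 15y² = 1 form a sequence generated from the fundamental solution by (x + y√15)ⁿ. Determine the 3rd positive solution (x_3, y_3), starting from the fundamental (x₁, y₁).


Step 1: Find the fundamental solution (x₁, y₁) of x² - 15y² = 1.
  Expand √15 as a continued fraction. a₀ = ⌊√15⌋ = 3; iterate m_{k+1} = d_k·a_k − m_k, d_{k+1} = (15 − m_{k+1}²)/d_k, a_{k+1} = ⌊(a₀ + m_{k+1})/d_{k+1}⌋ (starting m₀ = 0, d₀ = 1), with convergents p_k = a_k·p_{k-1} + p_{k-2}, q_k = a_k·q_{k-1} + q_{k-2} (p₋₁ = 1, q₋₁ = 0):
  k = 0: a₀ = 3; p₀/q₀ = 3/1; p₀² − 15·q₀² = 9 − 15 = -6.
  k = 1: m = 3, d = 6, a = ⌊(3 + 3)/6⌋ = 1; p/q = (1·3 + 1)/(1·1 + 0) = 4/1; p² − 15·q² = 16 − 15 = 1.
  The first convergent with p² − 15·q² = 1 gives the fundamental solution (x₁, y₁) = (4, 1).
Step 2: Apply the recurrence (x_{n+1}, y_{n+1}) = (x₁x_n + 15y₁y_n, x₁y_n + y₁x_n) repeatedly.
  From (x_1, y_1) = (4, 1): x_2 = 4·4 + 15·1·1 = 31; y_2 = 4·1 + 1·4 = 8.
  From (x_2, y_2) = (31, 8): x_3 = 4·31 + 15·1·8 = 244; y_3 = 4·8 + 1·31 = 63.
Step 3: Verify x_3² - 15·y_3² = 59536 - 59535 = 1 (should be 1). ✓

(x_1, y_1) = (4, 1); (x_3, y_3) = (244, 63).


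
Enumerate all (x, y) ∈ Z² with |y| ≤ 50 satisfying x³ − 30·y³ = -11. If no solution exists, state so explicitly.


The equation is x³ - 30y³ = -11. For fixed y, x³ = 30·y³ − 11, so a solution requires the RHS to be a perfect cube.
Strategy: iterate y from -50 to 50, compute RHS = 30·y³ − 11, and check whether it is a (positive or negative) perfect cube.
Check small values of y:
  y = 0: RHS = -11 is not a perfect cube.
  y = 1: RHS = 19 is not a perfect cube.
  y = -1: RHS = -41 is not a perfect cube.
  y = 2: RHS = 229 is not a perfect cube.
  y = -2: RHS = -251 is not a perfect cube.
  y = 3: RHS = 799 is not a perfect cube.
  y = -3: RHS = -821 is not a perfect cube.
Continuing the search up to |y| = 50 finds no solutions either.
No (x, y) in the scanned range satisfies the equation.

No integer solutions with |y| ≤ 50.


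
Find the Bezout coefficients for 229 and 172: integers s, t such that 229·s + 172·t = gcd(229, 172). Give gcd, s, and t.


Euclidean algorithm on (229, 172) — divide until remainder is 0:
  229 = 1 · 172 + 57
  172 = 3 · 57 + 1
  57 = 57 · 1 + 0
gcd(229, 172) = 1.
Track Bezout coefficients alongside the remainders: start with r₀ = 229 = a·1 + b·0 (s = 1, t = 0) and r₁ = 172 = a·0 + b·1 (s = 0, t = 1); each new remainder r_{k+1} = r_{k-1} − q_k·r_k inherits s_{k+1} = s_{k-1} − q_k·s_k, t_{k+1} = t_{k-1} − q_k·t_k, so r_k = a·s_k + b·t_k at every step:
  q = 1: r = 57, s = 1 − 1·0 = 1, t = 0 − 1·1 = -1  (check: 229·1 + 172·(-1) = 57)
  q = 3: r = 1, s = 0 − 3·1 = -3, t = 1 − 3·(-1) = 4  (check: 229·(-3) + 172·4 = 1)
The row with r = 1 (the gcd) gives the Bezout coefficients s = -3, t = 4.
Result: 229 · (-3) + 172 · (4) = 1.

gcd(229, 172) = 1; s = -3, t = 4 (check: 229·(-3) + 172·4 = 1).


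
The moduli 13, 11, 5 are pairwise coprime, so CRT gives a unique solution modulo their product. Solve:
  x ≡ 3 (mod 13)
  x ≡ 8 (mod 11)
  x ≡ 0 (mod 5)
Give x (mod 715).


Moduli 13, 11, 5 are pairwise coprime; by CRT there is a unique solution modulo M = 13 · 11 · 5 = 715.
Solve pairwise, accumulating the modulus:
  Start with x ≡ 3 (mod 13).
  Combine with x ≡ 8 (mod 11): since gcd(13, 11) = 1, we get a unique residue mod 143.
    Write x = 3 + 13·t and substitute into x ≡ 8 (mod 11): 13·t ≡ 8 − 3 = 5 (mod 11).
    Reduce coefficients mod 11: 2·t ≡ 5 (mod 11).
    The inverse of 2 mod 11 is 6 (since 2·6 = 12 = 1·11 + 1), so t ≡ 6·5 = 30 ≡ 8 (mod 11).
    Then x = 3 + 13·8 = 107, valid modulo lcm(13, 11) = 143: x ≡ 107 (mod 143).
  Combine with x ≡ 0 (mod 5): since gcd(143, 5) = 1, we get a unique residue mod 715.
    Write x = 107 + 143·t and substitute into x ≡ 0 (mod 5): 143·t ≡ 0 − 107 = -107 (mod 5).
    Reduce coefficients mod 5: 3·t ≡ 3 (mod 5).
    The inverse of 3 mod 5 is 2 (since 3·2 = 6 = 1·5 + 1), so t ≡ 2·3 = 6 ≡ 1 (mod 5).
    Then x = 107 + 143·1 = 250, valid modulo lcm(143, 5) = 715: x ≡ 250 (mod 715).
Verify: 250 mod 13 = 3 ✓, 250 mod 11 = 8 ✓, 250 mod 5 = 0 ✓.

x ≡ 250 (mod 715).


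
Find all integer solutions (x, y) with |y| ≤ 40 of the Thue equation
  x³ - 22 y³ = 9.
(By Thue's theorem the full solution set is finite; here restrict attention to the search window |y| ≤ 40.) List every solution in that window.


The equation is x³ - 22y³ = 9. For fixed y, x³ = 22·y³ + 9, so a solution requires the RHS to be a perfect cube.
Strategy: iterate y from -40 to 40, compute RHS = 22·y³ + 9, and check whether it is a (positive or negative) perfect cube.
Check small values of y:
  y = 0: RHS = 9 is not a perfect cube.
  y = 1: RHS = 31 is not a perfect cube.
  y = -1: RHS = -13 is not a perfect cube.
  y = 2: RHS = 185 is not a perfect cube.
  y = -2: RHS = -167 is not a perfect cube.
  y = 3: RHS = 603 is not a perfect cube.
  y = -3: RHS = -585 is not a perfect cube.
Continuing the search up to |y| = 40 finds no solutions either.
No (x, y) in the scanned range satisfies the equation.

No integer solutions with |y| ≤ 40.


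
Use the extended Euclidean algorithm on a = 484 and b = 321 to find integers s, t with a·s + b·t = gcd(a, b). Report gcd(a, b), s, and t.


Euclidean algorithm on (484, 321) — divide until remainder is 0:
  484 = 1 · 321 + 163
  321 = 1 · 163 + 158
  163 = 1 · 158 + 5
  158 = 31 · 5 + 3
  5 = 1 · 3 + 2
  3 = 1 · 2 + 1
  2 = 2 · 1 + 0
gcd(484, 321) = 1.
Track Bezout coefficients alongside the remainders: start with r₀ = 484 = a·1 + b·0 (s = 1, t = 0) and r₁ = 321 = a·0 + b·1 (s = 0, t = 1); each new remainder r_{k+1} = r_{k-1} − q_k·r_k inherits s_{k+1} = s_{k-1} − q_k·s_k, t_{k+1} = t_{k-1} − q_k·t_k, so r_k = a·s_k + b·t_k at every step:
  q = 1: r = 163, s = 1 − 1·0 = 1, t = 0 − 1·1 = -1  (check: 484·1 + 321·(-1) = 163)
  q = 1: r = 158, s = 0 − 1·1 = -1, t = 1 − 1·(-1) = 2  (check: 484·(-1) + 321·2 = 158)
  q = 1: r = 5, s = 1 − 1·(-1) = 2, t = -1 − 1·2 = -3  (check: 484·2 + 321·(-3) = 5)
  q = 31: r = 3, s = -1 − 31·2 = -63, t = 2 − 31·(-3) = 95  (check: 484·(-63) + 321·95 = 3)
  q = 1: r = 2, s = 2 − 1·(-63) = 65, t = -3 − 1·95 = -98  (check: 484·65 + 321·(-98) = 2)
  q = 1: r = 1, s = -63 − 1·65 = -128, t = 95 − 1·(-98) = 193  (check: 484·(-128) + 321·193 = 1)
The row with r = 1 (the gcd) gives the Bezout coefficients s = -128, t = 193.
Result: 484 · (-128) + 321 · (193) = 1.

gcd(484, 321) = 1; s = -128, t = 193 (check: 484·(-128) + 321·193 = 1).


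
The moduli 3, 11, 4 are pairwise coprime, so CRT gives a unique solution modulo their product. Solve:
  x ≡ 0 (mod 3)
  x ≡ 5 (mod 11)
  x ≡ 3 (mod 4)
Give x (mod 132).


Moduli 3, 11, 4 are pairwise coprime; by CRT there is a unique solution modulo M = 3 · 11 · 4 = 132.
Solve pairwise, accumulating the modulus:
  Start with x ≡ 0 (mod 3).
  Combine with x ≡ 5 (mod 11): since gcd(3, 11) = 1, we get a unique residue mod 33.
    Write x = 0 + 3·t and substitute into x ≡ 5 (mod 11): 3·t ≡ 5 − 0 = 5 (mod 11).
    The inverse of 3 mod 11 is 4 (since 3·4 = 12 = 1·11 + 1), so t ≡ 4·5 = 20 ≡ 9 (mod 11).
    Then x = 0 + 3·9 = 27, valid modulo lcm(3, 11) = 33: x ≡ 27 (mod 33).
  Combine with x ≡ 3 (mod 4): since gcd(33, 4) = 1, we get a unique residue mod 132.
    Write x = 27 + 33·t and substitute into x ≡ 3 (mod 4): 33·t ≡ 3 − 27 = -24 (mod 4).
    Reduce coefficients mod 4: 1·t ≡ 0 (mod 4).
    So t ≡ 0 (mod 4).
    Then x = 27 + 33·0 = 27, valid modulo lcm(33, 4) = 132: x ≡ 27 (mod 132).
Verify: 27 mod 3 = 0 ✓, 27 mod 11 = 5 ✓, 27 mod 4 = 3 ✓.

x ≡ 27 (mod 132).


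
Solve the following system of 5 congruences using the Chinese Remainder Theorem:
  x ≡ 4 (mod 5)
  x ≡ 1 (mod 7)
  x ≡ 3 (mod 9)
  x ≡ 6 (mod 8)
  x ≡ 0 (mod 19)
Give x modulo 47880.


Product of moduli M = 5 · 7 · 9 · 8 · 19 = 47880.
Merge one congruence at a time:
  Start: x ≡ 4 (mod 5).
  Combine with x ≡ 1 (mod 7); new modulus lcm = 35.
    Write x = 4 + 5·t and substitute into x ≡ 1 (mod 7): 5·t ≡ 1 − 4 = -3 (mod 7).
    Reduce coefficients mod 7: 5·t ≡ 4 (mod 7).
    The inverse of 5 mod 7 is 3 (since 5·3 = 15 = 2·7 + 1), so t ≡ 3·4 = 12 ≡ 5 (mod 7).
    Then x = 4 + 5·5 = 29, valid modulo lcm(5, 7) = 35: x ≡ 29 (mod 35).
  Combine with x ≡ 3 (mod 9); new modulus lcm = 315.
    Write x = 29 + 35·t and substitute into x ≡ 3 (mod 9): 35·t ≡ 3 − 29 = -26 (mod 9).
    Reduce coefficients mod 9: 8·t ≡ 1 (mod 9).
    The inverse of 8 mod 9 is 8 (since 8·8 = 64 = 7·9 + 1), so t ≡ 8·1 = 8 ≡ 8 (mod 9).
    Then x = 29 + 35·8 = 309, valid modulo lcm(35, 9) = 315: x ≡ 309 (mod 315).
  Combine with x ≡ 6 (mod 8); new modulus lcm = 2520.
    Write x = 309 + 315·t and substitute into x ≡ 6 (mod 8): 315·t ≡ 6 − 309 = -303 (mod 8).
    Reduce coefficients mod 8: 3·t ≡ 1 (mod 8).
    The inverse of 3 mod 8 is 3 (since 3·3 = 9 = 1·8 + 1), so t ≡ 3·1 = 3 ≡ 3 (mod 8).
    Then x = 309 + 315·3 = 1254, valid modulo lcm(315, 8) = 2520: x ≡ 1254 (mod 2520).
  Combine with x ≡ 0 (mod 19); new modulus lcm = 47880.
    Write x = 1254 + 2520·t and substitute into x ≡ 0 (mod 19): 2520·t ≡ 0 − 1254 = -1254 (mod 19).
    Reduce coefficients mod 19: 12·t ≡ 0 (mod 19).
    The inverse of 12 mod 19 is 8 (since 12·8 = 96 = 5·19 + 1), so t ≡ 8·0 = 0 ≡ 0 (mod 19).
    Then x = 1254 + 2520·0 = 1254, valid modulo lcm(2520, 19) = 47880: x ≡ 1254 (mod 47880).
Verify against each original: 1254 mod 5 = 4, 1254 mod 7 = 1, 1254 mod 9 = 3, 1254 mod 8 = 6, 1254 mod 19 = 0.

x ≡ 1254 (mod 47880).


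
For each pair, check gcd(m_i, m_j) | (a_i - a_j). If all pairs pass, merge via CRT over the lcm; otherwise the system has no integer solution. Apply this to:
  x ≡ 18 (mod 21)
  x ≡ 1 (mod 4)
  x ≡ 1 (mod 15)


Moduli 21, 4, 15 are not pairwise coprime, so CRT works modulo lcm(m_i) when all pairwise compatibility conditions hold.
Pairwise compatibility: gcd(m_i, m_j) must divide a_i - a_j for every pair.
Merge one congruence at a time:
  Start: x ≡ 18 (mod 21).
  Combine with x ≡ 1 (mod 4): gcd(21, 4) = 1; 1 - 18 = -17, which IS divisible by 1, so compatible.
    Write x = 18 + 21·t and substitute into x ≡ 1 (mod 4): 21·t ≡ 1 − 18 = -17 (mod 4).
    Reduce coefficients mod 4: 1·t ≡ 3 (mod 4).
    So t ≡ 3 (mod 4).
    Then x = 18 + 21·3 = 81, valid modulo lcm(21, 4) = 84: x ≡ 81 (mod 84).
  Combine with x ≡ 1 (mod 15): gcd(84, 15) = 3, and 1 - 81 = -80 is NOT divisible by 3.
    ⇒ system is inconsistent (no integer solution).

No solution (the system is inconsistent).


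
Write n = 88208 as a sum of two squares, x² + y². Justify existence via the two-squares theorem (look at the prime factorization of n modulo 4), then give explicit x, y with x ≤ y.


Step 1: Factor n = 88208 = 2^4 · 37 · 149.
Step 2: Check the mod-4 condition on each prime factor: 2 = 2 (special); 37 ≡ 1 (mod 4), exponent 1; 149 ≡ 1 (mod 4), exponent 1.
All primes ≡ 3 (mod 4) appear to even exponent (or don't appear), so by the two-squares theorem n IS expressible as a sum of two squares.
Step 3: Build a representation. Group n = k² · m with k = 4 and m = 37 · 149 = 5513 (a product of primes ≡ 1 (mod 4)); a representation of m scales to one of n via (k·x)² + (k·y)² = k²(x² + y²). Each prime p ≡ 1 (mod 4) is itself a sum of two squares; find a² by testing p − a² for a perfect square:
  37: 37 − 1² = 36 = 6² ⇒ 37 = 1² + 6².
  149: 149 − 1² = 148, 149 − 2² = 145, 149 − 3² = 140, 149 − 4² = 133, 149 − 5² = 124, 149 − 6² = 113, 149 − 7² = 100 = 10² ⇒ 149 = 7² + 10².
  Combine using the Brahmagupta–Fibonacci identity (a² + b²)(c² + d²) = (ac − bd)² + (ad + bc)² = (ac + bd)² + (ad − bc)²:
  37 · 149 = 5513: from (1² + 6²)(7² + 10²), take (1·7 − 6·10, 1·10 + 6·7) = (7 − 60, 10 + 42) = (-53, 52); dropping signs (only squares matter) gives (53, 52); check 53² + 52² = 2809 + 2704 = 5513 ✓.
  Scale by k = 4: (4·53, 4·52) = (212, 208).
Step 4: Order so x ≤ y and verify: 208² + 212² = 43264 + 44944 = 88208 = n. ✓

n = 88208 = 208² + 212² (one valid representation with x ≤ y).


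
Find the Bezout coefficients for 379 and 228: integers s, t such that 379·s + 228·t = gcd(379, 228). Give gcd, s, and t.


Euclidean algorithm on (379, 228) — divide until remainder is 0:
  379 = 1 · 228 + 151
  228 = 1 · 151 + 77
  151 = 1 · 77 + 74
  77 = 1 · 74 + 3
  74 = 24 · 3 + 2
  3 = 1 · 2 + 1
  2 = 2 · 1 + 0
gcd(379, 228) = 1.
Track Bezout coefficients alongside the remainders: start with r₀ = 379 = a·1 + b·0 (s = 1, t = 0) and r₁ = 228 = a·0 + b·1 (s = 0, t = 1); each new remainder r_{k+1} = r_{k-1} − q_k·r_k inherits s_{k+1} = s_{k-1} − q_k·s_k, t_{k+1} = t_{k-1} − q_k·t_k, so r_k = a·s_k + b·t_k at every step:
  q = 1: r = 151, s = 1 − 1·0 = 1, t = 0 − 1·1 = -1  (check: 379·1 + 228·(-1) = 151)
  q = 1: r = 77, s = 0 − 1·1 = -1, t = 1 − 1·(-1) = 2  (check: 379·(-1) + 228·2 = 77)
  q = 1: r = 74, s = 1 − 1·(-1) = 2, t = -1 − 1·2 = -3  (check: 379·2 + 228·(-3) = 74)
  q = 1: r = 3, s = -1 − 1·2 = -3, t = 2 − 1·(-3) = 5  (check: 379·(-3) + 228·5 = 3)
  q = 24: r = 2, s = 2 − 24·(-3) = 74, t = -3 − 24·5 = -123  (check: 379·74 + 228·(-123) = 2)
  q = 1: r = 1, s = -3 − 1·74 = -77, t = 5 − 1·(-123) = 128  (check: 379·(-77) + 228·128 = 1)
The row with r = 1 (the gcd) gives the Bezout coefficients s = -77, t = 128.
Result: 379 · (-77) + 228 · (128) = 1.

gcd(379, 228) = 1; s = -77, t = 128 (check: 379·(-77) + 228·128 = 1).


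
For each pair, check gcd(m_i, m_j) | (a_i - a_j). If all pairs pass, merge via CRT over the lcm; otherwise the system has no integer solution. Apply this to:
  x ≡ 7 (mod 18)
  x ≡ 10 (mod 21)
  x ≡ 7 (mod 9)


Moduli 18, 21, 9 are not pairwise coprime, so CRT works modulo lcm(m_i) when all pairwise compatibility conditions hold.
Pairwise compatibility: gcd(m_i, m_j) must divide a_i - a_j for every pair.
Merge one congruence at a time:
  Start: x ≡ 7 (mod 18).
  Combine with x ≡ 10 (mod 21): gcd(18, 21) = 3; 10 - 7 = 3, which IS divisible by 3, so compatible.
    Write x = 7 + 18·t and substitute into x ≡ 10 (mod 21): 18·t ≡ 10 − 7 = 3 (mod 21).
    Divide the congruence (and modulus) by g = 3: 6·t ≡ 1 (mod 7).
    The inverse of 6 mod 7 is 6 (since 6·6 = 36 = 5·7 + 1), so t ≡ 6·1 = 6 ≡ 6 (mod 7).
    Then x = 7 + 18·6 = 115, valid modulo lcm(18, 21) = 126: x ≡ 115 (mod 126).
  Combine with x ≡ 7 (mod 9): gcd(126, 9) = 9; 7 - 115 = -108, which IS divisible by 9, so compatible.
    Write x = 115 + 126·t and substitute into x ≡ 7 (mod 9): 126·t ≡ 7 − 115 = -108 (mod 9).
    Divide the congruence (and modulus) by g = 9: 14·t ≡ -12 (mod 1).
    Modulo 1 every t works; take t = 0.
    Then x = 115 + 126·0 = 115, valid modulo lcm(126, 9) = 126: x ≡ 115 (mod 126).
Verify: 115 mod 18 = 7, 115 mod 21 = 10, 115 mod 9 = 7.

x ≡ 115 (mod 126).


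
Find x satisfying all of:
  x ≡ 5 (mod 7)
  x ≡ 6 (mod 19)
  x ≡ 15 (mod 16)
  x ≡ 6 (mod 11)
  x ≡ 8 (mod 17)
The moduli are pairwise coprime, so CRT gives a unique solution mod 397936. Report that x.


Product of moduli M = 7 · 19 · 16 · 11 · 17 = 397936.
Merge one congruence at a time:
  Start: x ≡ 5 (mod 7).
  Combine with x ≡ 6 (mod 19); new modulus lcm = 133.
    Write x = 5 + 7·t and substitute into x ≡ 6 (mod 19): 7·t ≡ 6 − 5 = 1 (mod 19).
    The inverse of 7 mod 19 is 11 (since 7·11 = 77 = 4·19 + 1), so t ≡ 11·1 = 11 ≡ 11 (mod 19).
    Then x = 5 + 7·11 = 82, valid modulo lcm(7, 19) = 133: x ≡ 82 (mod 133).
  Combine with x ≡ 15 (mod 16); new modulus lcm = 2128.
    Write x = 82 + 133·t and substitute into x ≡ 15 (mod 16): 133·t ≡ 15 − 82 = -67 (mod 16).
    Reduce coefficients mod 16: 5·t ≡ 13 (mod 16).
    The inverse of 5 mod 16 is 13 (since 5·13 = 65 = 4·16 + 1), so t ≡ 13·13 = 169 ≡ 9 (mod 16).
    Then x = 82 + 133·9 = 1279, valid modulo lcm(133, 16) = 2128: x ≡ 1279 (mod 2128).
  Combine with x ≡ 6 (mod 11); new modulus lcm = 23408.
    Write x = 1279 + 2128·t and substitute into x ≡ 6 (mod 11): 2128·t ≡ 6 − 1279 = -1273 (mod 11).
    Reduce coefficients mod 11: 5·t ≡ 3 (mod 11).
    The inverse of 5 mod 11 is 9 (since 5·9 = 45 = 4·11 + 1), so t ≡ 9·3 = 27 ≡ 5 (mod 11).
    Then x = 1279 + 2128·5 = 11919, valid modulo lcm(2128, 11) = 23408: x ≡ 11919 (mod 23408).
  Combine with x ≡ 8 (mod 17); new modulus lcm = 397936.
    Write x = 11919 + 23408·t and substitute into x ≡ 8 (mod 17): 23408·t ≡ 8 − 11919 = -11911 (mod 17).
    Reduce coefficients mod 17: 16·t ≡ 6 (mod 17).
    The inverse of 16 mod 17 is 16 (since 16·16 = 256 = 15·17 + 1), so t ≡ 16·6 = 96 ≡ 11 (mod 17).
    Then x = 11919 + 23408·11 = 269407, valid modulo lcm(23408, 17) = 397936: x ≡ 269407 (mod 397936).
Verify against each original: 269407 mod 7 = 5, 269407 mod 19 = 6, 269407 mod 16 = 15, 269407 mod 11 = 6, 269407 mod 17 = 8.

x ≡ 269407 (mod 397936).


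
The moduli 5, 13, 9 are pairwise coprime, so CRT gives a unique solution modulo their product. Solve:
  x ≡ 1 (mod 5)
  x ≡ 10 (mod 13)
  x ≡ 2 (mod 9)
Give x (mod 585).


Moduli 5, 13, 9 are pairwise coprime; by CRT there is a unique solution modulo M = 5 · 13 · 9 = 585.
Solve pairwise, accumulating the modulus:
  Start with x ≡ 1 (mod 5).
  Combine with x ≡ 10 (mod 13): since gcd(5, 13) = 1, we get a unique residue mod 65.
    Write x = 1 + 5·t and substitute into x ≡ 10 (mod 13): 5·t ≡ 10 − 1 = 9 (mod 13).
    The inverse of 5 mod 13 is 8 (since 5·8 = 40 = 3·13 + 1), so t ≡ 8·9 = 72 ≡ 7 (mod 13).
    Then x = 1 + 5·7 = 36, valid modulo lcm(5, 13) = 65: x ≡ 36 (mod 65).
  Combine with x ≡ 2 (mod 9): since gcd(65, 9) = 1, we get a unique residue mod 585.
    Write x = 36 + 65·t and substitute into x ≡ 2 (mod 9): 65·t ≡ 2 − 36 = -34 (mod 9).
    Reduce coefficients mod 9: 2·t ≡ 2 (mod 9).
    The inverse of 2 mod 9 is 5 (since 2·5 = 10 = 1·9 + 1), so t ≡ 5·2 = 10 ≡ 1 (mod 9).
    Then x = 36 + 65·1 = 101, valid modulo lcm(65, 9) = 585: x ≡ 101 (mod 585).
Verify: 101 mod 5 = 1 ✓, 101 mod 13 = 10 ✓, 101 mod 9 = 2 ✓.

x ≡ 101 (mod 585).


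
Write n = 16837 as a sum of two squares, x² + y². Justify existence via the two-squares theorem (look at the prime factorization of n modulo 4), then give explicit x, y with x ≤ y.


Step 1: Factor n = 16837 = 113 · 149.
Step 2: Check the mod-4 condition on each prime factor: 113 ≡ 1 (mod 4), exponent 1; 149 ≡ 1 (mod 4), exponent 1.
All primes ≡ 3 (mod 4) appear to even exponent (or don't appear), so by the two-squares theorem n IS expressible as a sum of two squares.
Step 3: Build a representation. Here n = 113 · 149 is a product of primes ≡ 1 (mod 4). Each prime p ≡ 1 (mod 4) is itself a sum of two squares; find a² by testing p − a² for a perfect square:
  113: 113 − 1² = 112, 113 − 2² = 109, 113 − 3² = 104, 113 − 4² = 97, 113 − 5² = 88, 113 − 6² = 77, 113 − 7² = 64 = 8² ⇒ 113 = 7² + 8².
  149: 149 − 1² = 148, 149 − 2² = 145, 149 − 3² = 140, 149 − 4² = 133, 149 − 5² = 124, 149 − 6² = 113, 149 − 7² = 100 = 10² ⇒ 149 = 7² + 10².
  Combine using the Brahmagupta–Fibonacci identity (a² + b²)(c² + d²) = (ac − bd)² + (ad + bc)² = (ac + bd)² + (ad − bc)²:
  113 · 149 = 16837: from (7² + 8²)(7² + 10²), take (7·7 − 8·10, 7·10 + 8·7) = (49 − 80, 70 + 56) = (-31, 126); dropping signs (only squares matter) gives (31, 126); check 31² + 126² = 961 + 15876 = 16837 ✓.
Step 4: Order so x ≤ y and verify: 31² + 126² = 961 + 15876 = 16837 = n. ✓

n = 16837 = 31² + 126² (one valid representation with x ≤ y).


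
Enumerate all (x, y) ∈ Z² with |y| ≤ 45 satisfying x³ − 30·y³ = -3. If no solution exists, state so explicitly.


The equation is x³ - 30y³ = -3. For fixed y, x³ = 30·y³ − 3, so a solution requires the RHS to be a perfect cube.
Strategy: iterate y from -45 to 45, compute RHS = 30·y³ − 3, and check whether it is a (positive or negative) perfect cube.
Check small values of y:
  y = 0: RHS = -3 is not a perfect cube.
  y = 1: RHS = 27 = (3)³ ⇒ x = 3 works.
  y = -1: RHS = -33 is not a perfect cube.
  y = 2: RHS = 237 is not a perfect cube.
  y = -2: RHS = -243 is not a perfect cube.
  y = 3: RHS = 807 is not a perfect cube.
  y = -3: RHS = -813 is not a perfect cube.
Continuing the search up to |y| = 45 finds no further solutions beyond those listed.
Collected solutions: (3, 1).

Solutions (with |y| ≤ 45): (3, 1).


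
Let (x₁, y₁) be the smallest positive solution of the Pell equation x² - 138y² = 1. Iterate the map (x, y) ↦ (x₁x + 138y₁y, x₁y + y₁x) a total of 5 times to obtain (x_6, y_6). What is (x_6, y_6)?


Step 1: Find the fundamental solution (x₁, y₁) of x² - 138y² = 1.
  Expand √138 as a continued fraction. a₀ = ⌊√138⌋ = 11; iterate m_{k+1} = d_k·a_k − m_k, d_{k+1} = (138 − m_{k+1}²)/d_k, a_{k+1} = ⌊(a₀ + m_{k+1})/d_{k+1}⌋ (starting m₀ = 0, d₀ = 1), with convergents p_k = a_k·p_{k-1} + p_{k-2}, q_k = a_k·q_{k-1} + q_{k-2} (p₋₁ = 1, q₋₁ = 0):
  k = 0: a₀ = 11; p₀/q₀ = 11/1; p₀² − 138·q₀² = 121 − 138 = -17.
  k = 1: m = 11, d = 17, a = ⌊(11 + 11)/17⌋ = 1; p/q = (1·11 + 1)/(1·1 + 0) = 12/1; p² − 138·q² = 144 − 138 = 6.
  k = 2: m = 6, d = 6, a = ⌊(11 + 6)/6⌋ = 2; p/q = (2·12 + 11)/(2·1 + 1) = 35/3; p² − 138·q² = 1225 − 1242 = -17.
  k = 3: m = 6, d = 17, a = ⌊(11 + 6)/17⌋ = 1; p/q = (1·35 + 12)/(1·3 + 1) = 47/4; p² − 138·q² = 2209 − 2208 = 1.
  The first convergent with p² − 138·q² = 1 gives the fundamental solution (x₁, y₁) = (47, 4).
Step 2: Apply the recurrence (x_{n+1}, y_{n+1}) = (x₁x_n + 138y₁y_n, x₁y_n + y₁x_n) repeatedly.
  From (x_1, y_1) = (47, 4): x_2 = 47·47 + 138·4·4 = 4417; y_2 = 47·4 + 4·47 = 376.
  From (x_2, y_2) = (4417, 376): x_3 = 47·4417 + 138·4·376 = 415151; y_3 = 47·376 + 4·4417 = 35340.
  From (x_3, y_3) = (415151, 35340): x_4 = 47·415151 + 138·4·35340 = 39019777; y_4 = 47·35340 + 4·415151 = 3321584.
  From (x_4, y_4) = (39019777, 3321584): x_5 = 47·39019777 + 138·4·3321584 = 3667443887; y_5 = 47·3321584 + 4·39019777 = 312193556.
  From (x_5, y_5) = (3667443887, 312193556): x_6 = 47·3667443887 + 138·4·312193556 = 344700705601; y_6 = 47·312193556 + 4·3667443887 = 29342872680.
Step 3: Verify x_6² - 138·y_6² = 118818576441827272771201 - 118818576441827272771200 = 1 (should be 1). ✓

(x_1, y_1) = (47, 4); (x_6, y_6) = (344700705601, 29342872680).


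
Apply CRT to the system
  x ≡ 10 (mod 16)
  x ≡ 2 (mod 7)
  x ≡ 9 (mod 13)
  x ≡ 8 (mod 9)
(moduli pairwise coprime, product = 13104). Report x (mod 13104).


Product of moduli M = 16 · 7 · 13 · 9 = 13104.
Merge one congruence at a time:
  Start: x ≡ 10 (mod 16).
  Combine with x ≡ 2 (mod 7); new modulus lcm = 112.
    Write x = 10 + 16·t and substitute into x ≡ 2 (mod 7): 16·t ≡ 2 − 10 = -8 (mod 7).
    Reduce coefficients mod 7: 2·t ≡ 6 (mod 7).
    The inverse of 2 mod 7 is 4 (since 2·4 = 8 = 1·7 + 1), so t ≡ 4·6 = 24 ≡ 3 (mod 7).
    Then x = 10 + 16·3 = 58, valid modulo lcm(16, 7) = 112: x ≡ 58 (mod 112).
  Combine with x ≡ 9 (mod 13); new modulus lcm = 1456.
    Write x = 58 + 112·t and substitute into x ≡ 9 (mod 13): 112·t ≡ 9 − 58 = -49 (mod 13).
    Reduce coefficients mod 13: 8·t ≡ 3 (mod 13).
    The inverse of 8 mod 13 is 5 (since 8·5 = 40 = 3·13 + 1), so t ≡ 5·3 = 15 ≡ 2 (mod 13).
    Then x = 58 + 112·2 = 282, valid modulo lcm(112, 13) = 1456: x ≡ 282 (mod 1456).
  Combine with x ≡ 8 (mod 9); new modulus lcm = 13104.
    Write x = 282 + 1456·t and substitute into x ≡ 8 (mod 9): 1456·t ≡ 8 − 282 = -274 (mod 9).
    Reduce coefficients mod 9: 7·t ≡ 5 (mod 9).
    The inverse of 7 mod 9 is 4 (since 7·4 = 28 = 3·9 + 1), so t ≡ 4·5 = 20 ≡ 2 (mod 9).
    Then x = 282 + 1456·2 = 3194, valid modulo lcm(1456, 9) = 13104: x ≡ 3194 (mod 13104).
Verify against each original: 3194 mod 16 = 10, 3194 mod 7 = 2, 3194 mod 13 = 9, 3194 mod 9 = 8.

x ≡ 3194 (mod 13104).


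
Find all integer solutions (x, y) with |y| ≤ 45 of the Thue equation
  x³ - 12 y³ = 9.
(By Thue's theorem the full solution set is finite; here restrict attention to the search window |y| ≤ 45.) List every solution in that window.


The equation is x³ - 12y³ = 9. For fixed y, x³ = 12·y³ + 9, so a solution requires the RHS to be a perfect cube.
Strategy: iterate y from -45 to 45, compute RHS = 12·y³ + 9, and check whether it is a (positive or negative) perfect cube.
Check small values of y:
  y = 0: RHS = 9 is not a perfect cube.
  y = 1: RHS = 21 is not a perfect cube.
  y = -1: RHS = -3 is not a perfect cube.
  y = 2: RHS = 105 is not a perfect cube.
  y = -2: RHS = -87 is not a perfect cube.
  y = 3: RHS = 333 is not a perfect cube.
  y = -3: RHS = -315 is not a perfect cube.
Continuing the search up to |y| = 45 finds no solutions either.
No (x, y) in the scanned range satisfies the equation.

No integer solutions with |y| ≤ 45.


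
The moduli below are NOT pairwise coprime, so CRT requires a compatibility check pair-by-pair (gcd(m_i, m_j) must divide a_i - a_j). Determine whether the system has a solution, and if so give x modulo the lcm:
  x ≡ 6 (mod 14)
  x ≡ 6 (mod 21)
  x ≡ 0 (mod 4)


Moduli 14, 21, 4 are not pairwise coprime, so CRT works modulo lcm(m_i) when all pairwise compatibility conditions hold.
Pairwise compatibility: gcd(m_i, m_j) must divide a_i - a_j for every pair.
Merge one congruence at a time:
  Start: x ≡ 6 (mod 14).
  Combine with x ≡ 6 (mod 21): gcd(14, 21) = 7; 6 - 6 = 0, which IS divisible by 7, so compatible.
    Write x = 6 + 14·t and substitute into x ≡ 6 (mod 21): 14·t ≡ 6 − 6 = 0 (mod 21).
    Divide the congruence (and modulus) by g = 7: 2·t ≡ 0 (mod 3).
    The inverse of 2 mod 3 is 2 (since 2·2 = 4 = 1·3 + 1), so t ≡ 2·0 = 0 ≡ 0 (mod 3).
    Then x = 6 + 14·0 = 6, valid modulo lcm(14, 21) = 42: x ≡ 6 (mod 42).
  Combine with x ≡ 0 (mod 4): gcd(42, 4) = 2; 0 - 6 = -6, which IS divisible by 2, so compatible.
    Write x = 6 + 42·t and substitute into x ≡ 0 (mod 4): 42·t ≡ 0 − 6 = -6 (mod 4).
    Divide the congruence (and modulus) by g = 2: 21·t ≡ -3 (mod 2).
    Reduce coefficients mod 2: 1·t ≡ 1 (mod 2).
    So t ≡ 1 (mod 2).
    Then x = 6 + 42·1 = 48, valid modulo lcm(42, 4) = 84: x ≡ 48 (mod 84).
Verify: 48 mod 14 = 6, 48 mod 21 = 6, 48 mod 4 = 0.

x ≡ 48 (mod 84).


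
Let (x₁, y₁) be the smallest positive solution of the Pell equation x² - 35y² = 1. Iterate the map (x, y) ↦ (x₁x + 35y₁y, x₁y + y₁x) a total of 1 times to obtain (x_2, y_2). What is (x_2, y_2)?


Step 1: Find the fundamental solution (x₁, y₁) of x² - 35y² = 1.
  Expand √35 as a continued fraction. a₀ = ⌊√35⌋ = 5; iterate m_{k+1} = d_k·a_k − m_k, d_{k+1} = (35 − m_{k+1}²)/d_k, a_{k+1} = ⌊(a₀ + m_{k+1})/d_{k+1}⌋ (starting m₀ = 0, d₀ = 1), with convergents p_k = a_k·p_{k-1} + p_{k-2}, q_k = a_k·q_{k-1} + q_{k-2} (p₋₁ = 1, q₋₁ = 0):
  k = 0: a₀ = 5; p₀/q₀ = 5/1; p₀² − 35·q₀² = 25 − 35 = -10.
  k = 1: m = 5, d = 10, a = ⌊(5 + 5)/10⌋ = 1; p/q = (1·5 + 1)/(1·1 + 0) = 6/1; p² − 35·q² = 36 − 35 = 1.
  The first convergent with p² − 35·q² = 1 gives the fundamental solution (x₁, y₁) = (6, 1).
Step 2: Apply the recurrence (x_{n+1}, y_{n+1}) = (x₁x_n + 35y₁y_n, x₁y_n + y₁x_n) repeatedly.
  From (x_1, y_1) = (6, 1): x_2 = 6·6 + 35·1·1 = 71; y_2 = 6·1 + 1·6 = 12.
Step 3: Verify x_2² - 35·y_2² = 5041 - 5040 = 1 (should be 1). ✓

(x_1, y_1) = (6, 1); (x_2, y_2) = (71, 12).
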